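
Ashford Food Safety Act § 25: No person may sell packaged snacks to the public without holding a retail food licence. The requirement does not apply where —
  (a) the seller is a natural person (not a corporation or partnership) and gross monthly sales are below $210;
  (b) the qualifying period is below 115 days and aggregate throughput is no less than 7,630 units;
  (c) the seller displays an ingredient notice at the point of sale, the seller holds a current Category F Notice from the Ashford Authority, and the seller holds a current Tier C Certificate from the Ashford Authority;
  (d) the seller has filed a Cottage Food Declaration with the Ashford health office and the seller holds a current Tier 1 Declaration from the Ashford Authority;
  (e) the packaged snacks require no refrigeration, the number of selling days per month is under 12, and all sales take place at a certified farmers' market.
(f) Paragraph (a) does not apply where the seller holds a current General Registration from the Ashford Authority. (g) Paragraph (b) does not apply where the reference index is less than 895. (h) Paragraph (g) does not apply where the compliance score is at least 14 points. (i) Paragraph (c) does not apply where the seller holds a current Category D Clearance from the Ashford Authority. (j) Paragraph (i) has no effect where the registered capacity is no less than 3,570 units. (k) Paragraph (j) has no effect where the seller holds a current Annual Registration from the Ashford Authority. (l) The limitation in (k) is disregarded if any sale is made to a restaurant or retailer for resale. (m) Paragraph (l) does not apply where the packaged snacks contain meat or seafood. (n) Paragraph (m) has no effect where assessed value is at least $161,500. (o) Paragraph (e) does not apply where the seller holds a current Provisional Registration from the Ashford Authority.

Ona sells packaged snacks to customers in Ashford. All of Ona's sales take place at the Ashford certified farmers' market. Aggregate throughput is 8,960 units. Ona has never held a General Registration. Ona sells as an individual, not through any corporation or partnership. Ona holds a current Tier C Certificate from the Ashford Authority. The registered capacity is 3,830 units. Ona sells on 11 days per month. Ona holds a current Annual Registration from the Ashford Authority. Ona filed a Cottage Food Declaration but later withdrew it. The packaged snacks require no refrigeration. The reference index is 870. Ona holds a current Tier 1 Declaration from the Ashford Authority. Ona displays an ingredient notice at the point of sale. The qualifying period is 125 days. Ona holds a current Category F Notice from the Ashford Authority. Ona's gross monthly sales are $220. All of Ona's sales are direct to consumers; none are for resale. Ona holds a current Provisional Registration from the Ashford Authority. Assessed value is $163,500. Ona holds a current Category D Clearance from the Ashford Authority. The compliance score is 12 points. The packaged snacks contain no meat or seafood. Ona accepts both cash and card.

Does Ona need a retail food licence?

Yes — Ona must hold a retail food licence.

Exception (a) fails — gross monthly sales are $220, not below $210.
Exception (b) fails — the qualifying period is 125 days, not below 115 days.
Exception (c)'s conditions are all satisfied: an ingredient notice is displayed; a current Category F Notice is held; a current Tier C Certificate is held. Turning to paragraphs (i)–(n): (i) is triggered — a current Category D Clearance is held. (j) would limit (i) — the registered capacity is 3,830 units, meeting the 3,570 units threshold — but (k) sets (j) aside: (k) is engaged — a current Annual Registration is held. (l), which would lift (k), is not engaged — no sales are for resale. Exception (c) does not apply.
Exception (d) requires that the seller has filed a Cottage Food Declaration with the Ashford health office; but the Cottage Food Declaration was withdrawn, so (d) is unavailable.
Exception (e)'s conditions are all satisfied: the packaged snacks are shelf-stable; the number of selling days per month is 11, under the 12 limit; all sales are at a certified farmers' market. But applying paragraph (o): (o) operates against (e): a current Provisional Registration is held. So (e) is unavailable.
None of the exceptions is available; § 25 applies in full.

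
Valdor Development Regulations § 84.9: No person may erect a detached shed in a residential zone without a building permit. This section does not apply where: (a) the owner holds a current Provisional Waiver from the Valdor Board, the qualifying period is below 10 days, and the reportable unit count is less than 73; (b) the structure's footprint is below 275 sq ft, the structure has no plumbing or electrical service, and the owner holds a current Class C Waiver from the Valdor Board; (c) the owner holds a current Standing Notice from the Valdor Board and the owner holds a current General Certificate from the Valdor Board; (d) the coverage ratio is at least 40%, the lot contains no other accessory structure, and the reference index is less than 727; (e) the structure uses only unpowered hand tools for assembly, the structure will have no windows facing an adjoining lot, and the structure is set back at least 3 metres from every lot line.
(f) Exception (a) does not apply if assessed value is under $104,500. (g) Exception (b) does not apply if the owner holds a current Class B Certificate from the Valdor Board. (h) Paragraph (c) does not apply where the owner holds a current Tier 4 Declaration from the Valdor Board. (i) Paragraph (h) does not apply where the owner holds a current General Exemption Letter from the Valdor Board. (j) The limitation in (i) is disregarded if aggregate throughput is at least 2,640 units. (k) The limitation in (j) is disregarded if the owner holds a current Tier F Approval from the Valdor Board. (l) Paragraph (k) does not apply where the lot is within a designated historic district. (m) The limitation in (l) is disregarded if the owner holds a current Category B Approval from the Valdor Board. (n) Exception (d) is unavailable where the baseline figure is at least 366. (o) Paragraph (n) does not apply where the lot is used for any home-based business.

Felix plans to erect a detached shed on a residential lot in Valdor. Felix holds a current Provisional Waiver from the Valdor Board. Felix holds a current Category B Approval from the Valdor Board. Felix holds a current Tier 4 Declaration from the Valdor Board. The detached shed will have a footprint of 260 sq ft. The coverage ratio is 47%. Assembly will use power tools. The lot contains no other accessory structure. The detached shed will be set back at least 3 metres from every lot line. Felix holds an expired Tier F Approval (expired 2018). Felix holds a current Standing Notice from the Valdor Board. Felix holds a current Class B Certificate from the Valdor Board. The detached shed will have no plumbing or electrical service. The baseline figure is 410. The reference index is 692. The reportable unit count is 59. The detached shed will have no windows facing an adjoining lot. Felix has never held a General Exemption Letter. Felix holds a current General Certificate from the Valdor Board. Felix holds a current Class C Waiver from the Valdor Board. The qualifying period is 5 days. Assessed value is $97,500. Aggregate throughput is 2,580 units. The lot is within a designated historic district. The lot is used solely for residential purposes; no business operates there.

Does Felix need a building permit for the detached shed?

Yes — Felix must obtain a building permit.

All of (a)'s requirements are met (a current Provisional Waiver is held; the qualifying period is 5 days, below the 10 days limit; the reportable unit count is 59, less than the 73 limit). However, paragraph (f) must be considered: (f) is triggered — assessed value is $97,500, under the $104,500 limit. Exception (a) does not apply.
All of (b)'s requirements are met (the structure's footprint is 260 sq ft, below the 275 sq ft limit; there is no plumbing or electrical service; a current Class C Waiver is held). But: (g) operates against (b): a current Class B Certificate is held. Exception (b) does not apply.
Exception (c)'s conditions are all satisfied: a current Standing Notice is held; a current General Certificate is held. Turning to paragraphs (h)–(m): (h) operates against (c): a current Tier 4 Declaration is held. (i), which would lift (h), does not operate here — there is no General Exemption Letter in force. So (c) is unavailable.
Exception (d)'s conditions are all satisfied: the coverage ratio is 47%, meeting the 40% threshold; the lot has no other accessory structure; the reference index is 692, less than the 727 limit. But applying paragraphs (n)–(o): (n) operates against (d): the baseline figure is 410, meeting the 366 threshold. (o), which would lift (n), is not triggered — the lot is solely residential. So (d) is unavailable.
Exception (e) requires that the structure uses only unpowered hand tools for assembly; but assembly uses power tools, so (e) is unavailable.
Every exception is unavailable, so the rule governs.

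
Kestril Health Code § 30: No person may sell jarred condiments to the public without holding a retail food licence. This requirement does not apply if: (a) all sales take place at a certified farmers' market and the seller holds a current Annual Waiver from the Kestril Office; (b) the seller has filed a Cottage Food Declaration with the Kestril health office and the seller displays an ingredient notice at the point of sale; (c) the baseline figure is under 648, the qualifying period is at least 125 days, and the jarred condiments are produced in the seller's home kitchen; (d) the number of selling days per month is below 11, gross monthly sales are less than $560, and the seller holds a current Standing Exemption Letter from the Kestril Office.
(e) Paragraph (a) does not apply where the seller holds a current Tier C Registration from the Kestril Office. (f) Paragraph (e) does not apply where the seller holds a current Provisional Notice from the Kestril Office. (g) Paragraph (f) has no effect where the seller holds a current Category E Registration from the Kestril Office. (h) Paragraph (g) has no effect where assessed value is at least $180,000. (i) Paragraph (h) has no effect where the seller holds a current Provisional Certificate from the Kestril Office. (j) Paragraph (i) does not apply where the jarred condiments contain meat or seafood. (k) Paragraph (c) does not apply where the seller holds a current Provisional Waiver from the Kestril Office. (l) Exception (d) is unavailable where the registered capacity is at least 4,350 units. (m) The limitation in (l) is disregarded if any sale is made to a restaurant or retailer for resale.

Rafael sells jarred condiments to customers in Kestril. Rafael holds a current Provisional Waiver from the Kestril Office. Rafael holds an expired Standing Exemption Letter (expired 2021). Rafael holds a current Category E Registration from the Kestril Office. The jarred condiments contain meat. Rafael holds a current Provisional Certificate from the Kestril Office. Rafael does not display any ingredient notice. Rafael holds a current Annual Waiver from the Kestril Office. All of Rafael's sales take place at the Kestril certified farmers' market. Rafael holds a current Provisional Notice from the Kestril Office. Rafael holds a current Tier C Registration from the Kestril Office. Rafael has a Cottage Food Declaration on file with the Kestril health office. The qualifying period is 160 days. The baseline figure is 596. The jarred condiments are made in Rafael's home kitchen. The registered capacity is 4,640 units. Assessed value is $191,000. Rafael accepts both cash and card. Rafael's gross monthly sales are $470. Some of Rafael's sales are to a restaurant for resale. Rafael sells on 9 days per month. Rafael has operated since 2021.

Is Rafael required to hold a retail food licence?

Exception (a)'s conditions are all satisfied: all sales are at a certified farmers' market; a current Annual Waiver is held. Considering the limiting provisions: (e) is triggered (a current Tier C Registration is held), but yields to (f): (f) operates — a current Provisional Notice is held. (g) is triggered (a current Category E Registration is held), but is set aside by (h): (h) applies — assessed value is $191,000, meeting the $180,000 threshold. (i) would limit (h) — a current Provisional Certificate is held — but (j) sets (i) aside: (j) operates against (i): the jarred condiments contain meat. Exception (a) stands.
Exception (b) fails — no ingredient notice is displayed.
Exception (c): the baseline figure is 596, under the 648 limit; the qualifying period is 160 days, meeting the 125 days threshold; the jarred condiments are home-kitchen produced — every condition holds. But applying paragraph (k): (k) operates against (c): a current Provisional Waiver is held. Exception (c) does not apply.
Exception (d) does not apply: there is no Standing Exemption Letter in force.

No — exception (a) applies; Rafael is not required to hold a retail food licence.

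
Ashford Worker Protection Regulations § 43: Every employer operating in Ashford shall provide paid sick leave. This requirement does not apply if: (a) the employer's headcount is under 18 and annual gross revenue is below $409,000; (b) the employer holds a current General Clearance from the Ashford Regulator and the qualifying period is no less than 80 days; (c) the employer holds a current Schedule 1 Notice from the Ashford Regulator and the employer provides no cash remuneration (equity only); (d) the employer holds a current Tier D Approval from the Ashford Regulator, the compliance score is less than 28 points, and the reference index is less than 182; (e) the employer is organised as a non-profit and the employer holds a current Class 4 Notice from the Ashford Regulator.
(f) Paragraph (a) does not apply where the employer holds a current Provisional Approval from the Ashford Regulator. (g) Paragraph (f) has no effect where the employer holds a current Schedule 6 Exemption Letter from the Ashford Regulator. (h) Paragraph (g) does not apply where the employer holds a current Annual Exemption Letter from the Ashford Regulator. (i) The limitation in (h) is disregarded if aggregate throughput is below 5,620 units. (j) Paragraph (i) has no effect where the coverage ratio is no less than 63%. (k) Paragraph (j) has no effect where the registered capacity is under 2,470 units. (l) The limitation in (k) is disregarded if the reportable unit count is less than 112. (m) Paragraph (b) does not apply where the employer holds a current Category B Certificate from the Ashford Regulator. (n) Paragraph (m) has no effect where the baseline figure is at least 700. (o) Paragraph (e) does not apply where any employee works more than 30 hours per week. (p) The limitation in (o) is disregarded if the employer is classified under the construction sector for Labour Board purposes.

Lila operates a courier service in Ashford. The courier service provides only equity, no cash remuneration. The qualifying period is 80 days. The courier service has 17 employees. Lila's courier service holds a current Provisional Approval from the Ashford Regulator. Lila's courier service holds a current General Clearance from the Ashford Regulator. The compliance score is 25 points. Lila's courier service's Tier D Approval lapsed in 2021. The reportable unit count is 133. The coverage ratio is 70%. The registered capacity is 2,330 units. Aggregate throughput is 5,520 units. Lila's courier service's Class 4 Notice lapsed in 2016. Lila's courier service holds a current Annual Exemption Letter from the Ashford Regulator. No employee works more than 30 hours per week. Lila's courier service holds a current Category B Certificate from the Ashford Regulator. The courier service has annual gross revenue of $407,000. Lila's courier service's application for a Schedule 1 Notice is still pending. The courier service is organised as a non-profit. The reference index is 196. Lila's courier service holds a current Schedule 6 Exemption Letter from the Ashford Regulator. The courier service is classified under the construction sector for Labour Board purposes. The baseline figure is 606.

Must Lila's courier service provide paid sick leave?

Exception (a) is satisfied on its face — the employer's headcount is 17, under the 18 limit; annual gross revenue is $407,000, below the $409,000 limit. As to paragraphs (f)–(l): (f) would limit (a) — a current Provisional Approval is held — but (g) sets (f) aside: (g) operates against (f): a current Schedule 6 Exemption Letter is held. (h) would limit (g) — a current Annual Exemption Letter is held — but (i) sets (h) aside: (i) is triggered — aggregate throughput is 5,520 units, below the 5,620 units limit. (j) is triggered (the coverage ratio is 70%, meeting the 63% threshold), but is overridden by (k): (k) is engaged — the registered capacity is 2,330 units, under the 2,470 units limit. (l) is not triggered (the reportable unit count is 133, not less than 112), so (k) stands. So (a) applies.
All of (b)'s requirements are met (a current General Clearance is held; the qualifying period is 80 days, meeting the 80 days threshold). But: (m) operates against (b): a current Category B Certificate is held. (n) is not engaged (the baseline figure is 606, short of 700), so (m) stands. Exception (b) does not apply.
Exception (c) does not apply: the Schedule 1 Notice is not current.
Exception (d) does not apply: no current Tier D Approval is held.
Exception (e) fails — there is no Class 4 Notice in force.

No — exception (a) applies; Lila's courier service is not required to provide paid sick leave.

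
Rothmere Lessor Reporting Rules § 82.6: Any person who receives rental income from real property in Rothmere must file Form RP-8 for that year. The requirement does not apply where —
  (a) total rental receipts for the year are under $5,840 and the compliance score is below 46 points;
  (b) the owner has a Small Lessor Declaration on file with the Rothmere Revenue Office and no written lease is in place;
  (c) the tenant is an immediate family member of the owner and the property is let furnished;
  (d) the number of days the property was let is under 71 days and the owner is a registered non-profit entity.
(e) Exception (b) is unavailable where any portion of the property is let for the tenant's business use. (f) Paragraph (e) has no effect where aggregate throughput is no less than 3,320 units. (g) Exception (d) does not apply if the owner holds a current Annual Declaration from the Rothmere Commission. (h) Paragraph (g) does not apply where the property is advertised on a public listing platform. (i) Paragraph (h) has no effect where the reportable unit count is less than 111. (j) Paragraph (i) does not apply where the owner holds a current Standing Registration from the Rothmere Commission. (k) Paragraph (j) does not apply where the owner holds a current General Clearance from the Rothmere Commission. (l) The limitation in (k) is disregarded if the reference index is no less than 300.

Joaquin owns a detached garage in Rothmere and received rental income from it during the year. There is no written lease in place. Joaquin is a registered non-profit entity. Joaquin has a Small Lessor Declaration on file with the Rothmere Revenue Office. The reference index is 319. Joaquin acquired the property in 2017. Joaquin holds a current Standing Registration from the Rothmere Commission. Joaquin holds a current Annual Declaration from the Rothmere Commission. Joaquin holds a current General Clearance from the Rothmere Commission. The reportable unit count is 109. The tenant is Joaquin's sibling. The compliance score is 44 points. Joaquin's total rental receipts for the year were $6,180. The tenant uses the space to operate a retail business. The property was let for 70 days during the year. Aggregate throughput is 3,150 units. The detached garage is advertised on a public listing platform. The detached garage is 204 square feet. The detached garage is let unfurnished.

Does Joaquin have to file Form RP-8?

Exception (a) fails — total rental receipts for the year are $6,180, not under $5,840.
Exception (b) is satisfied on its face — a Small Lessor Declaration is on file; there is no written lease. Turning to paragraphs (e)–(f): (e) operates — the space is let for business use. (f), which would lift (e), is inapplicable — aggregate throughput is 3,150 units, short of 3,320 units. Exception (b) does not apply.
Exception (c) requires that the property is let furnished; but the property is let unfurnished, so (c) is unavailable.
Exception (d): the number of days the property was let is 70 days, under the 71 days limit; Joaquin is a registered non-profit — every condition holds. As to paragraphs (g)–(l): (g) would limit (d) — a current Annual Declaration is held — but (h) sets (g) aside: (h) is triggered — the property is publicly advertised. (i) would limit (h) — the reportable unit count is 109, less than the 111 limit — but (j) sets (i) aside: (j) operates against (i): a current Standing Registration is held. (k) would limit (j) — a current General Clearance is held — but (l) sets (k) aside: (l) applies — the reference index is 319, meeting the 300 threshold. So (d) applies.

No — exception (d) applies; Joaquin is not required to file Form RP-8.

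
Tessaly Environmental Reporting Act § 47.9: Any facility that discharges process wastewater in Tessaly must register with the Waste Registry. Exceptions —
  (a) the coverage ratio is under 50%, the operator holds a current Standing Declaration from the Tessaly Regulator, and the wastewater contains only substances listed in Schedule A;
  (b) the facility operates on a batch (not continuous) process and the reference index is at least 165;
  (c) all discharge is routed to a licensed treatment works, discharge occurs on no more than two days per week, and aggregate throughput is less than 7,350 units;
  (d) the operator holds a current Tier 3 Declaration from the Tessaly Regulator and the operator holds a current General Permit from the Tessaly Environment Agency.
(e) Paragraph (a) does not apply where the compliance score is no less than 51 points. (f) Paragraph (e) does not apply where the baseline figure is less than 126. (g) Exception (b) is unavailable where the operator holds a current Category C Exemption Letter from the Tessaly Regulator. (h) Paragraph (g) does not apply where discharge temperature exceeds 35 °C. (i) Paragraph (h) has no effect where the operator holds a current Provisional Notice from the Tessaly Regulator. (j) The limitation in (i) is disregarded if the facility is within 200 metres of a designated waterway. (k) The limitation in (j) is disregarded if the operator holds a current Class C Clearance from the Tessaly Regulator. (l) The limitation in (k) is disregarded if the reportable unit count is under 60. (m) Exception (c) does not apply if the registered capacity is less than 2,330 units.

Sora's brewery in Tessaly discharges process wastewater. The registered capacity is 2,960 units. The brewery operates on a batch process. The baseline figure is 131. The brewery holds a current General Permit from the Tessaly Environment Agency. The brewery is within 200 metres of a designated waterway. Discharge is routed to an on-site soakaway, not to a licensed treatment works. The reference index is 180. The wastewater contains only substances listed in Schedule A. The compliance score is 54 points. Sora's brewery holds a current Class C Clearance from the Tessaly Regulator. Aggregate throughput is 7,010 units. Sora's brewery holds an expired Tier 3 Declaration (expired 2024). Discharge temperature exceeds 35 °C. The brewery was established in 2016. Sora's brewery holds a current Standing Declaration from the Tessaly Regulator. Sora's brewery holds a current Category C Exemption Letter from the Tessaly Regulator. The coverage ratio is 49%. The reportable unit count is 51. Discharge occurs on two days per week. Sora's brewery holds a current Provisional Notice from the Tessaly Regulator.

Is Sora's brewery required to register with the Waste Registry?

No — exception (b) applies; Sora's brewery is not required to register with the Waste Registry.

Exception (a)'s conditions are all satisfied: the coverage ratio is 49%, under the 50% limit; a current Standing Declaration is held; the wastewater is Schedule-A-only. But applying paragraphs (e)–(f): (e) applies — the compliance score is 54 points, meeting the 51 points threshold. (f) does not operate here (the baseline figure is 131, not less than 126), so (e) stands. Exception (a) does not apply.
Exception (b)'s conditions are all satisfied: the facility operates on a batch process; the reference index is 180, meeting the 165 threshold. Under paragraphs (g)–(l): (g) would limit (b) — a current Category C Exemption Letter is held — but (h) sets (g) aside: (h) applies — discharge temperature exceeds 35 °C. (i) operates (a current Provisional Notice is held), but is overridden by (j): (j) operates against (i): the brewery is within 200 m of a designated waterway. (k) would limit (j) — a current Class C Clearance is held — but (l) sets (k) aside: (l) applies — the reportable unit count is 51, under the 60 limit. So (b) applies.
Exception (c) requires that all discharge is routed to a licensed treatment works; but discharge is not routed to a licensed treatment works, so (c) is unavailable.
Exception (d) requires that the operator holds a current Tier 3 Declaration from the Tessaly Regulator; but the Tier 3 Declaration is not current, so (d) is unavailable.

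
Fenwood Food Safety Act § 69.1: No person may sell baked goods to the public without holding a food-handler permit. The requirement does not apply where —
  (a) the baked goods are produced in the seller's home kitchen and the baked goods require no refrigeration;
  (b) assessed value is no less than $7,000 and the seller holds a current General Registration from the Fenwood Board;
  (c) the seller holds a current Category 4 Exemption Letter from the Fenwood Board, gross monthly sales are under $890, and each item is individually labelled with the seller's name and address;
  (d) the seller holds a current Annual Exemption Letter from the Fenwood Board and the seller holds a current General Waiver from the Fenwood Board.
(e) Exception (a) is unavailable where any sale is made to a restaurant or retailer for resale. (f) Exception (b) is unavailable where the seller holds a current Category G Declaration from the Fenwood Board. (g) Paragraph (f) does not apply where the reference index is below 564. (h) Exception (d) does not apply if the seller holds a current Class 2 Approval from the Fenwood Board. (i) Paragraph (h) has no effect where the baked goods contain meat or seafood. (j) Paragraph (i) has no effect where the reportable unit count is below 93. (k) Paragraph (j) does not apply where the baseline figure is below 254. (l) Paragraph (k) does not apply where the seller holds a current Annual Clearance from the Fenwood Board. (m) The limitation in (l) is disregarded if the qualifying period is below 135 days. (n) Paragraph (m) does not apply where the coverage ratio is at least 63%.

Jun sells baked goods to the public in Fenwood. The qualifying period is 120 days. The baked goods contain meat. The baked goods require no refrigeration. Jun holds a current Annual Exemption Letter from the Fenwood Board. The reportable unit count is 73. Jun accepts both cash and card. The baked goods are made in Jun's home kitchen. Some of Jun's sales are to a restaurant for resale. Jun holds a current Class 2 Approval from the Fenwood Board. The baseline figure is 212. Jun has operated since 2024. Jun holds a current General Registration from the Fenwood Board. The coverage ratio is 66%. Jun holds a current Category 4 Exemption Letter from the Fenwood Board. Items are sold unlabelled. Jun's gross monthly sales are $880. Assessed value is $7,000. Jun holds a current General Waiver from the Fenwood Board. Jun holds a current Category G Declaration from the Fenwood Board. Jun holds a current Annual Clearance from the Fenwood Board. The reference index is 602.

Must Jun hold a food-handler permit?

Exception (a): the baked goods are home-kitchen produced; the baked goods are shelf-stable — every condition holds. But: (e) operates against (a): some sales are to a restaurant for resale. So (a) is unavailable.
Exception (b) is satisfied on its face — assessed value is $7,000, meeting the $7,000 threshold; a current General Registration is held. But: (f) is triggered — a current Category G Declaration is held. (g) is inapplicable (the reference index is 602, not below 564), so (f) stands. Exception (b) does not apply.
Exception (c) does not apply: items are sold unlabelled.
Exception (d)'s conditions are all satisfied: a current Annual Exemption Letter is held; a current General Waiver is held. Turning to paragraphs (h)–(n): (h) operates against (d): a current Class 2 Approval is held. (i) applies (the baked goods contain meat), but is set aside by (j): (j) operates — the reportable unit count is 73, below the 93 limit. (k) operates (the baseline figure is 212, below the 254 limit), but is overridden by (l): (l) operates against (k): a current Annual Clearance is held. (m) applies (the qualifying period is 120 days, below the 135 days limit), but is set aside by (n): (n) applies — the coverage ratio is 66%, meeting the 63% threshold. (d) is therefore removed.
No exception displaces § 69.1.

Yes — Jun must hold a food-handler permit.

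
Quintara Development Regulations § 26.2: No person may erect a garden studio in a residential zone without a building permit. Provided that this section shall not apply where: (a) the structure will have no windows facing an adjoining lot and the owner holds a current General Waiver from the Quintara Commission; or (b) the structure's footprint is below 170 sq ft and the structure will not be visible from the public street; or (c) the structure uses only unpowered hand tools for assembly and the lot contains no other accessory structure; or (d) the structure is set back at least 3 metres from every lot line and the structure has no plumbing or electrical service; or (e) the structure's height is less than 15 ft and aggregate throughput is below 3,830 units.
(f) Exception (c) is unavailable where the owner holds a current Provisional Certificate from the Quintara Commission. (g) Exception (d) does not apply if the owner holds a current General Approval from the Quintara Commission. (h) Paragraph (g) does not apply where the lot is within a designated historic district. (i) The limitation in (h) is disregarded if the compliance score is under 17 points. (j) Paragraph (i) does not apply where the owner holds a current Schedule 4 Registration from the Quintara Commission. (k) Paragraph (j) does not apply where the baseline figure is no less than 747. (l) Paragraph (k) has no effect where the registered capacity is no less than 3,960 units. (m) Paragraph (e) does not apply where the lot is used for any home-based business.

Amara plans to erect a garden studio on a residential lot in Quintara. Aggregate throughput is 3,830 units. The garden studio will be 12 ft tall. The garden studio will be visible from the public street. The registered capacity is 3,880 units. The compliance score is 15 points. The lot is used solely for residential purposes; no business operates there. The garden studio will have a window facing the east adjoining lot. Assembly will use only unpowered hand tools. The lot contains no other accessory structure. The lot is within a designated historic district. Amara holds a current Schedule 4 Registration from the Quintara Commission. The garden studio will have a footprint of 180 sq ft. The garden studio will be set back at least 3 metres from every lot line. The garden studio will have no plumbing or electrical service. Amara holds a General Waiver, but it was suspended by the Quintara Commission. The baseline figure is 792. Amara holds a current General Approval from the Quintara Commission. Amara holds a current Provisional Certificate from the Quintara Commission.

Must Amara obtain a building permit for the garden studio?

Exception (a) fails — a window faces an adjoining lot.
Exception (b) requires that the structure's footprint is below 170 sq ft; but the structure's footprint is 180 sq ft, not below 170 sq ft, so (b) is unavailable.
Exception (c): assembly uses only hand tools; the lot has no other accessory structure — every condition holds. But: (f) operates against (c): a current Provisional Certificate is held. Exception (c) does not apply.
Exception (d): the setback is at least 3 m on every side; there is no plumbing or electrical service — every condition holds. Turning to paragraphs (g)–(l): (g) operates against (d): a current General Approval is held. (h) would limit (g) — the lot is in a historic district — but (i) sets (h) aside: (i) operates against (h): the compliance score is 15 points, under the 17 points limit. (j) applies (a current Schedule 4 Registration is held), but is displaced by (k): (k) is triggered — the baseline figure is 792, meeting the 747 threshold. (l) is not triggered (the registered capacity is 3,880 units, short of 3,960 units), so (k) stands. (d) is therefore removed.
Exception (e) requires that aggregate throughput is below 3,830 units; but aggregate throughput is 3,830 units, not below 3,830 units, so (e) is unavailable.
No exception applies. The general rule governs.

Yes — Amara must obtain a building permit.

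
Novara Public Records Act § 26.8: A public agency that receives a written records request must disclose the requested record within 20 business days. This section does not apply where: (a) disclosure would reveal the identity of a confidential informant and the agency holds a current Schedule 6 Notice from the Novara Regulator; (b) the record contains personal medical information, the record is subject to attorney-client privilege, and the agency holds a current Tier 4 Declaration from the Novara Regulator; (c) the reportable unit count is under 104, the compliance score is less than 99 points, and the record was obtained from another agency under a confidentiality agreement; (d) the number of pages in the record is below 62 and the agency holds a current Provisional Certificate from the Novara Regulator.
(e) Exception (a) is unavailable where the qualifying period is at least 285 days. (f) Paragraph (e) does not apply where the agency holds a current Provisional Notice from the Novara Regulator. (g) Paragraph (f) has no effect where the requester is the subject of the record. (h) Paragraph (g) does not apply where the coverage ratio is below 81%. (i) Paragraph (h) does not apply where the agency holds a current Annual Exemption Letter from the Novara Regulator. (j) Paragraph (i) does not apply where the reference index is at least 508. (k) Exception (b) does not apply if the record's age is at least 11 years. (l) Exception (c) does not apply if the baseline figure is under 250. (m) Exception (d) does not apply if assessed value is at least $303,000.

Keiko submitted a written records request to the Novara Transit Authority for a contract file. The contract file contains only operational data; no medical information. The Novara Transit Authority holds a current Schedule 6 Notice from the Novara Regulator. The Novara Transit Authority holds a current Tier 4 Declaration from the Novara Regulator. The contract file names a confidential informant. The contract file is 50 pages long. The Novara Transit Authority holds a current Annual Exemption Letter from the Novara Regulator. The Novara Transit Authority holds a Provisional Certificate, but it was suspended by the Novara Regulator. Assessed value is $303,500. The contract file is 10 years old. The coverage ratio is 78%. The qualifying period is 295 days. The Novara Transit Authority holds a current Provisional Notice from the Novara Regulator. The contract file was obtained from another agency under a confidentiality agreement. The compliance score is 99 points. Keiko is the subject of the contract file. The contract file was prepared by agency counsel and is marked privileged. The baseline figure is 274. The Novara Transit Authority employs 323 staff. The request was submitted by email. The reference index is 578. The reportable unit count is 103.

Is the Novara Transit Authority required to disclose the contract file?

Exception (a): the contract file names a confidential informant; a current Schedule 6 Notice is held — every condition holds. As to paragraphs (e)–(j): (e) would limit (a) — the qualifying period is 295 days, meeting the 285 days threshold — but (f) sets (e) aside: (f) operates — a current Provisional Notice is held. (g) would limit (f) — Keiko is the subject of the contract file — but (h) sets (g) aside: (h) operates against (g): the coverage ratio is 78%, below the 81% limit. (i) is triggered (a current Annual Exemption Letter is held), but yields to (j): (j) operates against (i): the reference index is 578, meeting the 508 threshold. Exception (a) stands.
Exception (b) requires that the record contains personal medical information; but the contract file contains only operational data, so (b) is unavailable.
Exception (c) requires that the compliance score is less than 99 points; but the compliance score is 99 points, not less than 99 points, so (c) is unavailable.
Exception (d) requires that the agency holds a current Provisional Certificate from the Novara Regulator; but the Provisional Certificate is not current, so (d) is unavailable.

No — exception (a) applies; the Novara Transit Authority is not required to disclose the contract file.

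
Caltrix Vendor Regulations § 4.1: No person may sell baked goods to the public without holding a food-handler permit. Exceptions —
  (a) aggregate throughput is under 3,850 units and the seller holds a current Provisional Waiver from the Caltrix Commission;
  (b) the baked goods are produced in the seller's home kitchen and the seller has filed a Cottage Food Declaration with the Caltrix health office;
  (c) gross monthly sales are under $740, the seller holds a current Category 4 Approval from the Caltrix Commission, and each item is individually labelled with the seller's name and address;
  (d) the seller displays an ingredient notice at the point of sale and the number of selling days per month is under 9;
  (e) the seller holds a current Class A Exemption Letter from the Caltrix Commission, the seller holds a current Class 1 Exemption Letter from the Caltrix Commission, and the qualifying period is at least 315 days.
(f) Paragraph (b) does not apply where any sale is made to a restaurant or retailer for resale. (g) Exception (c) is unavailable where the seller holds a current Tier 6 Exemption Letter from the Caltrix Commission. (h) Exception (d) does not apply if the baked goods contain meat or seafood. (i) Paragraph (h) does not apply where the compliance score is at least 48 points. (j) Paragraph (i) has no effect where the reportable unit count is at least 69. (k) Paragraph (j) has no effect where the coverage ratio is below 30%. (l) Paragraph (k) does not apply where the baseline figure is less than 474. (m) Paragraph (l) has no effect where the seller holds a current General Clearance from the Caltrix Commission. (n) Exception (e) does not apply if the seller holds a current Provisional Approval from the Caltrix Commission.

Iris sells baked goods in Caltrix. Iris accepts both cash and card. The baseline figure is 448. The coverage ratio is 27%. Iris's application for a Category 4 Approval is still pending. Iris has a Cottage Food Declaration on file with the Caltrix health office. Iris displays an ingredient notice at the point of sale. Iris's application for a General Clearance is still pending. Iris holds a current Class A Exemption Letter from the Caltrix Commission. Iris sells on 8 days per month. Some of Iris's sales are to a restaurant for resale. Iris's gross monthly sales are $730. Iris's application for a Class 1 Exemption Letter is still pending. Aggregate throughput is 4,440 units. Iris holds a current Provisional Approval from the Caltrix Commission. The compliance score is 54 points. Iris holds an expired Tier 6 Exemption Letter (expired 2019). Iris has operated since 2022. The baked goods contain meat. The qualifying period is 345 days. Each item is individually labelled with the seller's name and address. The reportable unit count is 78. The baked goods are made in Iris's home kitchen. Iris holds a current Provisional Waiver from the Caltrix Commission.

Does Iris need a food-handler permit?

Yes — Iris must hold a food-handler permit.

Exception (a) fails — aggregate throughput is 4,440 units, not under 3,850 units.
Exception (b): the baked goods are home-kitchen produced; a Cottage Food Declaration is on file — every condition holds. But applying paragraph (f): (f) operates against (b): some sales are to a restaurant for resale. Exception (b) does not apply.
Exception (c) requires that the seller holds a current Category 4 Approval from the Caltrix Commission; but the Category 4 Approval is not current, so (c) is unavailable.
All of (d)'s requirements are met (an ingredient notice is displayed; the number of selling days per month is 8, under the 9 limit). However, paragraphs (h)–(m) must be considered: (h) operates against (d): the baked goods contain meat. (i) would limit (h) — the compliance score is 54 points, meeting the 48 points threshold — but (j) sets (i) aside: (j) operates — the reportable unit count is 78, meeting the 69 threshold. (k) is triggered (the coverage ratio is 27%, below the 30% limit), but is overridden by (l): (l) is triggered — the baseline figure is 448, less than the 474 limit. (m) is not engaged (no current General Clearance is held), so (l) stands. (d) is therefore removed.
Exception (e) fails — there is no Class 1 Exemption Letter in force.
No exception applies. The general rule governs.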